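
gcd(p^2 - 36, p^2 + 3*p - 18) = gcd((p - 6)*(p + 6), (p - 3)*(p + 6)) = p + 6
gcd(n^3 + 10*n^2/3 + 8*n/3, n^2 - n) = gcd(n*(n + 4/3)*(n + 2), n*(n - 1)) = n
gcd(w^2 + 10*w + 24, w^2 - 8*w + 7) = 1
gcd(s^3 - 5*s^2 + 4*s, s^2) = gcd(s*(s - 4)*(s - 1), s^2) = s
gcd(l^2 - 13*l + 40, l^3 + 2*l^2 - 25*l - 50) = l - 5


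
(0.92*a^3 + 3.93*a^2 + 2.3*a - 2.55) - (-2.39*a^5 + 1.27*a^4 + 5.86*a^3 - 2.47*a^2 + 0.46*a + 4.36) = 2.39*a^5 - 1.27*a^4 - 4.94*a^3 + 6.4*a^2 + 1.84*a - 6.91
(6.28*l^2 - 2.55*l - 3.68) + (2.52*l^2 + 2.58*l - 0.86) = 8.8*l^2 + 0.0300000000000002*l - 4.54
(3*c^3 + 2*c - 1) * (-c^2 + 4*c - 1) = -3*c^5 + 12*c^4 - 5*c^3 + 9*c^2 - 6*c + 1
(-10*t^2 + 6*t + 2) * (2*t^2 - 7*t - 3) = -20*t^4 + 82*t^3 - 8*t^2 - 32*t - 6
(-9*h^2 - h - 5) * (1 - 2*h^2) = 18*h^4 + 2*h^3 + h^2 - h - 5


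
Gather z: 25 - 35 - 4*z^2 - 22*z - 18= -4*z^2 - 22*z - 28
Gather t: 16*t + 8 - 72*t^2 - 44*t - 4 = -72*t^2 - 28*t + 4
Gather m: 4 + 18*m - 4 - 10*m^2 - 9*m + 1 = -10*m^2 + 9*m + 1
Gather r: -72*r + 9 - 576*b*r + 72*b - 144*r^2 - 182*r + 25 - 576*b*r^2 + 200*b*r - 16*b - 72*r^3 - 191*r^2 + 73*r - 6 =56*b - 72*r^3 + r^2*(-576*b - 335) + r*(-376*b - 181) + 28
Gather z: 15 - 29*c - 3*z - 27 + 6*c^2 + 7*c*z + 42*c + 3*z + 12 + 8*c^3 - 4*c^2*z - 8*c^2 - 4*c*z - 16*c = 8*c^3 - 2*c^2 - 3*c + z*(-4*c^2 + 3*c)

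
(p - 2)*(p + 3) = p^2 + p - 6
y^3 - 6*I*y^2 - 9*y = y*(y - 3*I)^2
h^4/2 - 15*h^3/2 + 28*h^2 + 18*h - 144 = (h/2 + 1)*(h - 8)*(h - 6)*(h - 3)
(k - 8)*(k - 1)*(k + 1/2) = k^3 - 17*k^2/2 + 7*k/2 + 4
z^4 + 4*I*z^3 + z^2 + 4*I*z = z*(z - I)*(z + I)*(z + 4*I)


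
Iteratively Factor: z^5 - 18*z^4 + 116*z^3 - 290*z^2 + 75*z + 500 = (z - 4)*(z^4 - 14*z^3 + 60*z^2 - 50*z - 125) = (z - 4)*(z + 1)*(z^3 - 15*z^2 + 75*z - 125) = (z - 5)*(z - 4)*(z + 1)*(z^2 - 10*z + 25) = (z - 5)^2*(z - 4)*(z + 1)*(z - 5)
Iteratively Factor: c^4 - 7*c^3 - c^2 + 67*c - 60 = (c - 1)*(c^3 - 6*c^2 - 7*c + 60) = (c - 5)*(c - 1)*(c^2 - c - 12) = (c - 5)*(c - 4)*(c - 1)*(c + 3)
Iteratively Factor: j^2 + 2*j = (j + 2)*(j)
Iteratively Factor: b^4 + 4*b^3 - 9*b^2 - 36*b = (b - 3)*(b^3 + 7*b^2 + 12*b) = (b - 3)*(b + 3)*(b^2 + 4*b) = (b - 3)*(b + 3)*(b + 4)*(b)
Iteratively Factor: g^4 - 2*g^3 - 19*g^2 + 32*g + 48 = (g - 4)*(g^3 + 2*g^2 - 11*g - 12) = (g - 4)*(g + 4)*(g^2 - 2*g - 3) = (g - 4)*(g + 1)*(g + 4)*(g - 3)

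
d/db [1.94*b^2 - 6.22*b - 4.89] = 3.88*b - 6.22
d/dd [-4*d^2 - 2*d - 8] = -8*d - 2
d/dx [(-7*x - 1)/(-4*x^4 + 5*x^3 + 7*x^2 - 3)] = (28*x^4 - 35*x^3 - 49*x^2 + x*(7*x + 1)*(-16*x^2 + 15*x + 14) + 21)/(4*x^4 - 5*x^3 - 7*x^2 + 3)^2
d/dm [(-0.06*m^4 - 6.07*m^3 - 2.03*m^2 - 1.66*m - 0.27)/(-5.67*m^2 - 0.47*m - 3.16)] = (0.6804*m^5 + 34.5015*m^4 + 6.4642*m^3 + 49.0855*m^2 + 9.7678*m + 5.1187)/(32.1489*m^4 + 5.3298*m^3 + 36.0553*m^2 + 2.9704*m + 9.9856)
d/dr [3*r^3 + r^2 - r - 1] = 9*r^2 + 2*r - 1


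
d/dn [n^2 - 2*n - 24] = 2*n - 2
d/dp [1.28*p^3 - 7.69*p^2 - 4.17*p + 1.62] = 3.84*p^2 - 15.38*p - 4.17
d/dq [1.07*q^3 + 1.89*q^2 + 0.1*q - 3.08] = 3.21*q^2 + 3.78*q + 0.1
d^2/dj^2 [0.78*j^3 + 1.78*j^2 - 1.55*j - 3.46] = 4.68*j + 3.56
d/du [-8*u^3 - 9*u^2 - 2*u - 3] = -24*u^2 - 18*u - 2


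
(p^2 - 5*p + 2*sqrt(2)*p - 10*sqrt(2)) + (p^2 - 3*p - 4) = 2*p^2 - 8*p + 2*sqrt(2)*p - 10*sqrt(2) - 4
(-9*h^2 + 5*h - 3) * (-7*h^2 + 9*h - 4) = 63*h^4 - 116*h^3 + 102*h^2 - 47*h + 12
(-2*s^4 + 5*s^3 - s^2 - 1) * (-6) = 12*s^4 - 30*s^3 + 6*s^2 + 6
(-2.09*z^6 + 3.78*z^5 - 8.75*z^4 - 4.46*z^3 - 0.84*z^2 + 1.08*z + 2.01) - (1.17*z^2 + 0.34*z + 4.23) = -2.09*z^6 + 3.78*z^5 - 8.75*z^4 - 4.46*z^3 - 2.01*z^2 + 0.74*z - 2.22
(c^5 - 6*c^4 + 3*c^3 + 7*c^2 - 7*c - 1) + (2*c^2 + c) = c^5 - 6*c^4 + 3*c^3 + 9*c^2 - 6*c - 1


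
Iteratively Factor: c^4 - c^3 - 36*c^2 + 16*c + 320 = (c - 5)*(c^3 + 4*c^2 - 16*c - 64) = (c - 5)*(c + 4)*(c^2 - 16) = (c - 5)*(c + 4)^2*(c - 4)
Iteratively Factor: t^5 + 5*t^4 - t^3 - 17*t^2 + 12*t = (t - 1)*(t^4 + 6*t^3 + 5*t^2 - 12*t) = (t - 1)*(t + 4)*(t^3 + 2*t^2 - 3*t) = t*(t - 1)*(t + 4)*(t^2 + 2*t - 3) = t*(t - 1)^2*(t + 4)*(t + 3)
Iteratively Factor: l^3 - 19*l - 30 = (l - 5)*(l^2 + 5*l + 6) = (l - 5)*(l + 3)*(l + 2)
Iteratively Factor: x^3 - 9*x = (x - 3)*(x^2 + 3*x) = (x - 3)*(x + 3)*(x)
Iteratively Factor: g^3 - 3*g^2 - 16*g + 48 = (g - 3)*(g^2 - 16) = (g - 3)*(g + 4)*(g - 4)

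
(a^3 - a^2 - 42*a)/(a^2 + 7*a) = (a^2 - a - 42)/(a + 7)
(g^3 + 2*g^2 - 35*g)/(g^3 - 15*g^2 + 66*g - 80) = g*(g + 7)/(g^2 - 10*g + 16)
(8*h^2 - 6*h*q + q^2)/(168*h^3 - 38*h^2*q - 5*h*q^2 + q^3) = (-2*h + q)/(-42*h^2 - h*q + q^2)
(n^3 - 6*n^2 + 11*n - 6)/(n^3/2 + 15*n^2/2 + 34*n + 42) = 2*(n^3 - 6*n^2 + 11*n - 6)/(n^3 + 15*n^2 + 68*n + 84)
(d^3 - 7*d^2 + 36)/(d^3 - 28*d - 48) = (d - 3)/(d + 4)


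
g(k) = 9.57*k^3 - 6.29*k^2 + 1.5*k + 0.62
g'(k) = 28.71*k^2 - 12.58*k + 1.5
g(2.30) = 87.23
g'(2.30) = 124.44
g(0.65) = 1.57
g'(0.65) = 5.45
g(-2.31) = -154.37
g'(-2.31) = 183.76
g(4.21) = 609.55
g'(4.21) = 457.40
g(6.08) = 1928.13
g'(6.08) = 986.32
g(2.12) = 66.71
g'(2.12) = 103.86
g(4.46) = 731.21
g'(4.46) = 516.48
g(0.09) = 0.71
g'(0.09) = 0.60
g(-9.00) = -7498.90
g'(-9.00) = 2440.23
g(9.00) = 6481.16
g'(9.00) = 2213.79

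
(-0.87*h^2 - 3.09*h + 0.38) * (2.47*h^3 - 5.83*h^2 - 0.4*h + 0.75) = -2.1489*h^5 - 2.5602*h^4 + 19.3013*h^3 - 1.6319*h^2 - 2.4695*h + 0.285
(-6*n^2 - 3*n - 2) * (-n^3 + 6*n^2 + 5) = 6*n^5 - 33*n^4 - 16*n^3 - 42*n^2 - 15*n - 10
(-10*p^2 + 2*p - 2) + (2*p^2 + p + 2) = -8*p^2 + 3*p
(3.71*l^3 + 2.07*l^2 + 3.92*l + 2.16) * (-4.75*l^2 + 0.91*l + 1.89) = -17.6225*l^5 - 6.4564*l^4 - 9.7244*l^3 - 2.7805*l^2 + 9.3744*l + 4.0824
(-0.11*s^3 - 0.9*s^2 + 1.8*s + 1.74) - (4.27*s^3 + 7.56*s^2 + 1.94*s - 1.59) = -4.38*s^3 - 8.46*s^2 - 0.14*s + 3.33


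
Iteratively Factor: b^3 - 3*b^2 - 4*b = (b - 4)*(b^2 + b) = (b - 4)*(b + 1)*(b)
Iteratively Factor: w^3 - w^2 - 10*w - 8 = (w - 4)*(w^2 + 3*w + 2) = (w - 4)*(w + 1)*(w + 2)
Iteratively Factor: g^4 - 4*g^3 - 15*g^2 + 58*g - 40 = (g - 1)*(g^3 - 3*g^2 - 18*g + 40) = (g - 5)*(g - 1)*(g^2 + 2*g - 8) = (g - 5)*(g - 1)*(g + 4)*(g - 2)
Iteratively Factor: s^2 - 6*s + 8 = (s - 4)*(s - 2)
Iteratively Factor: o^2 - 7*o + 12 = (o - 4)*(o - 3)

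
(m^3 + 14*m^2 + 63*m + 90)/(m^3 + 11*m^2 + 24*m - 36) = (m^2 + 8*m + 15)/(m^2 + 5*m - 6)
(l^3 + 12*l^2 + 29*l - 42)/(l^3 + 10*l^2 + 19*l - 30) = (l + 7)/(l + 5)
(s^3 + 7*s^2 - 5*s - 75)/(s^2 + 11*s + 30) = (s^2 + 2*s - 15)/(s + 6)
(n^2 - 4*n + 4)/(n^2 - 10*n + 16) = (n - 2)/(n - 8)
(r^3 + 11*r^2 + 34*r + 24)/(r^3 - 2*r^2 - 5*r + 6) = (r^3 + 11*r^2 + 34*r + 24)/(r^3 - 2*r^2 - 5*r + 6)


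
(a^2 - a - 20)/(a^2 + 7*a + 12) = (a - 5)/(a + 3)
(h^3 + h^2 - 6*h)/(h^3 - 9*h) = (h - 2)/(h - 3)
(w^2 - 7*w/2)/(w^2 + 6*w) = (w - 7/2)/(w + 6)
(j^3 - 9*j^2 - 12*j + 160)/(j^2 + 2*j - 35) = (j^2 - 4*j - 32)/(j + 7)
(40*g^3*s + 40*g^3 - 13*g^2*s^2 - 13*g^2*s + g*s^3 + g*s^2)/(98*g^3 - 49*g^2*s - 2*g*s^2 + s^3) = g*(40*g^2*s + 40*g^2 - 13*g*s^2 - 13*g*s + s^3 + s^2)/(98*g^3 - 49*g^2*s - 2*g*s^2 + s^3)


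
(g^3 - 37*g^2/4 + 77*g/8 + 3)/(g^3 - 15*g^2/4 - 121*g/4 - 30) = (8*g^2 - 10*g - 3)/(2*(4*g^2 + 17*g + 15))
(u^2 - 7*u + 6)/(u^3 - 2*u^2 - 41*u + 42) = (u - 6)/(u^2 - u - 42)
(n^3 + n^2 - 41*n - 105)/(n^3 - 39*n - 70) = (n + 3)/(n + 2)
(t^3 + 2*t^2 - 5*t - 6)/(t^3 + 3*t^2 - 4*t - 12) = (t + 1)/(t + 2)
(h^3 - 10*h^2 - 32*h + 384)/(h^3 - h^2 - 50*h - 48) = (h - 8)/(h + 1)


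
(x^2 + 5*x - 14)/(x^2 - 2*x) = (x + 7)/x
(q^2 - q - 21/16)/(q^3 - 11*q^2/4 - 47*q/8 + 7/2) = (16*q^2 - 16*q - 21)/(2*(8*q^3 - 22*q^2 - 47*q + 28))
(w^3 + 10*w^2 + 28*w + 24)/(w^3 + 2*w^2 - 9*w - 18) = (w^2 + 8*w + 12)/(w^2 - 9)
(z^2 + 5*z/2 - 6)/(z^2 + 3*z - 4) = (z - 3/2)/(z - 1)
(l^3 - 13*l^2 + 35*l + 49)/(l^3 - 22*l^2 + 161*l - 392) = (l + 1)/(l - 8)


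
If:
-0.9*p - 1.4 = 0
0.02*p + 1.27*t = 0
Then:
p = -1.56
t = 0.02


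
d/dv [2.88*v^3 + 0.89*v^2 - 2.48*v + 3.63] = 8.64*v^2 + 1.78*v - 2.48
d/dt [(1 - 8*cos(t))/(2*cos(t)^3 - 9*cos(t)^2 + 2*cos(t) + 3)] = 8*(-16*cos(t)^3 + 39*cos(t)^2 - 9*cos(t) + 13)*sin(t)/(18*sin(t)^2 + 7*cos(t) + cos(3*t) - 12)^2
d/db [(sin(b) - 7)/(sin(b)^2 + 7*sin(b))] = (-cos(b) + 14/tan(b) + 49*cos(b)/sin(b)^2)/(sin(b) + 7)^2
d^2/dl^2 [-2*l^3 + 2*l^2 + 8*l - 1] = 4 - 12*l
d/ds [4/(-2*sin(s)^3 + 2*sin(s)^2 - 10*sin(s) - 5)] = 32*(3*sin(s)^2 - 2*sin(s) + 5)*cos(s)/(4*sin(s)^2 - 23*sin(s) + sin(3*s) - 10)^2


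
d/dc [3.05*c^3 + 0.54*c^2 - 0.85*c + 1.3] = 9.15*c^2 + 1.08*c - 0.85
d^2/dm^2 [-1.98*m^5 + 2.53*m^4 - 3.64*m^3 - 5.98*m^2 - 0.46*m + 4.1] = -39.6*m^3 + 30.36*m^2 - 21.84*m - 11.96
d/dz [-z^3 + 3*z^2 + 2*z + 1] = -3*z^2 + 6*z + 2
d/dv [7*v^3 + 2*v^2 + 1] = v*(21*v + 4)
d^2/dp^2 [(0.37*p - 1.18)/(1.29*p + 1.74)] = -5.58828/(1.29*p + 1.74)^3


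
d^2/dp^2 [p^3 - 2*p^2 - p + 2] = 6*p - 4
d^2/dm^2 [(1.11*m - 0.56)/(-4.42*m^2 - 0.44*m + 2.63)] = (-(1.11*m - 0.56)*(8.84*m + 0.44)*(17.68*m + 0.88) + (29.4372*m - 3.9736)*(4.42*m^2 + 0.44*m - 2.63))/(4.42*m^2 + 0.44*m - 2.63)^3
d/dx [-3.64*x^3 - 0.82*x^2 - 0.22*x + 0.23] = -10.92*x^2 - 1.64*x - 0.22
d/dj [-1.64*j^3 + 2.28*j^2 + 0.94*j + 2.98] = -4.92*j^2 + 4.56*j + 0.94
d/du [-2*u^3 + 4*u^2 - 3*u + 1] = -6*u^2 + 8*u - 3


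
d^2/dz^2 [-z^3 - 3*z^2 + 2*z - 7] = -6*z - 6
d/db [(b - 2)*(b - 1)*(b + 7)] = 3*b^2 + 8*b - 19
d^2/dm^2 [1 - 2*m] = 0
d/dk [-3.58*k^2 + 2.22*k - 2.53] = 2.22 - 7.16*k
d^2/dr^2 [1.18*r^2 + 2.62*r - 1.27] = 2.36000000000000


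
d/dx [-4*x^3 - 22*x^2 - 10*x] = -12*x^2 - 44*x - 10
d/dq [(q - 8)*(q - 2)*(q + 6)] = 3*q^2 - 8*q - 44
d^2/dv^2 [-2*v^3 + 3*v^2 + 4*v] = 6 - 12*v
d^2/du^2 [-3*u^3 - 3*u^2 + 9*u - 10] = -18*u - 6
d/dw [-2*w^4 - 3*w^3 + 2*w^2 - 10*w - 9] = -8*w^3 - 9*w^2 + 4*w - 10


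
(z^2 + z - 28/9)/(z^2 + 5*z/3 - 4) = (z + 7/3)/(z + 3)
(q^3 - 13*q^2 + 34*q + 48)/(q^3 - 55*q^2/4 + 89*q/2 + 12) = 4*(q + 1)/(4*q + 1)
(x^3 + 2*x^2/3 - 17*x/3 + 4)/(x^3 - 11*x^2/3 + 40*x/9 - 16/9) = 3*(x + 3)/(3*x - 4)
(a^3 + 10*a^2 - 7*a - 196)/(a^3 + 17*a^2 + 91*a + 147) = (a - 4)/(a + 3)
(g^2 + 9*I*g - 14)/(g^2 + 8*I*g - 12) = (g + 7*I)/(g + 6*I)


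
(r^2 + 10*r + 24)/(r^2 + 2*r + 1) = (r^2 + 10*r + 24)/(r^2 + 2*r + 1)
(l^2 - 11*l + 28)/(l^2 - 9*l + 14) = (l - 4)/(l - 2)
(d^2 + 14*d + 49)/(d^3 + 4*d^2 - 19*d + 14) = (d + 7)/(d^2 - 3*d + 2)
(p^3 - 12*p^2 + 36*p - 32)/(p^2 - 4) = (p^2 - 10*p + 16)/(p + 2)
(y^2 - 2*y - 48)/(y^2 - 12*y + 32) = (y + 6)/(y - 4)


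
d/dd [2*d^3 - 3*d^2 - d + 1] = 6*d^2 - 6*d - 1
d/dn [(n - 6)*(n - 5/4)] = 2*n - 29/4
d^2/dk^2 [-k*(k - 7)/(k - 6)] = 12/(k^3 - 18*k^2 + 108*k - 216)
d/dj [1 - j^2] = -2*j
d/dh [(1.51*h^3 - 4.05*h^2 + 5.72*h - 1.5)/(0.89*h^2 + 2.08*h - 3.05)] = (1.3439*h^4 + 6.2816*h^3 - 27.3313*h^2 + 27.375*h - 14.326)/(0.7921*h^4 + 3.7024*h^3 - 1.1026*h^2 - 12.688*h + 9.3025)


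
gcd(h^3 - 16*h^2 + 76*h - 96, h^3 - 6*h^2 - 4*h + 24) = h^2 - 8*h + 12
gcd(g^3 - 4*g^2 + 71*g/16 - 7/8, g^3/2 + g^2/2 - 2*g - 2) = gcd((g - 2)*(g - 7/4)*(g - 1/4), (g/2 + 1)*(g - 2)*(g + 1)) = g - 2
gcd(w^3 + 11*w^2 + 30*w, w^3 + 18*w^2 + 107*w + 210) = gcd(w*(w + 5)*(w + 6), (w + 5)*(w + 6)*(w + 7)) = w^2 + 11*w + 30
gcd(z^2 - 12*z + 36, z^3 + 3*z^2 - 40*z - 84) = z - 6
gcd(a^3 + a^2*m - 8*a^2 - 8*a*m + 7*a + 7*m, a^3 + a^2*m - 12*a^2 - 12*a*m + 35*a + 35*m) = a^2 + a*m - 7*a - 7*m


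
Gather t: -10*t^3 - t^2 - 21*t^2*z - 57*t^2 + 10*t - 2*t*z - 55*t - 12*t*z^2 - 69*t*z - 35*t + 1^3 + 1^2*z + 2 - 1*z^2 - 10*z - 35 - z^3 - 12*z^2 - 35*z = -10*t^3 + t^2*(-21*z - 58) + t*(-12*z^2 - 71*z - 80) - z^3 - 13*z^2 - 44*z - 32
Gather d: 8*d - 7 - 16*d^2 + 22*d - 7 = -16*d^2 + 30*d - 14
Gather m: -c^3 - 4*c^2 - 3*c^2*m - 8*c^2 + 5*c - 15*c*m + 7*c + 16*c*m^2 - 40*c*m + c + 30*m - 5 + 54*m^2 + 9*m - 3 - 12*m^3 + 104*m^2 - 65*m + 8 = -c^3 - 12*c^2 + 13*c - 12*m^3 + m^2*(16*c + 158) + m*(-3*c^2 - 55*c - 26)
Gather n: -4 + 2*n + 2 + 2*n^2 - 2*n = 2*n^2 - 2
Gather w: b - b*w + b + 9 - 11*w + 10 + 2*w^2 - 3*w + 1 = 2*b + 2*w^2 + w*(-b - 14) + 20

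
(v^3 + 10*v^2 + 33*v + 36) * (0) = 0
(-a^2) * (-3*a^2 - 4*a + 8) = 3*a^4 + 4*a^3 - 8*a^2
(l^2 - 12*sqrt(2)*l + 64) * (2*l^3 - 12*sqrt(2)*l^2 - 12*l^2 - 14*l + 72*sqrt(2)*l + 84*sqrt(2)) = 2*l^5 - 36*sqrt(2)*l^4 - 12*l^4 + 216*sqrt(2)*l^3 + 402*l^3 - 2496*l^2 - 516*sqrt(2)*l^2 - 2912*l + 4608*sqrt(2)*l + 5376*sqrt(2)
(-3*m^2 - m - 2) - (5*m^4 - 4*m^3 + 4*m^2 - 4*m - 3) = -5*m^4 + 4*m^3 - 7*m^2 + 3*m + 1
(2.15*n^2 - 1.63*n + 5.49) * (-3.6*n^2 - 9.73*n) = -7.74*n^4 - 15.0515*n^3 - 3.9041*n^2 - 53.4177*n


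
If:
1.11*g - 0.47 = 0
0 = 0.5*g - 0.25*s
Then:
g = 0.42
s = 0.85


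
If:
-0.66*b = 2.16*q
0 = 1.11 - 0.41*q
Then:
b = -8.86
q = 2.71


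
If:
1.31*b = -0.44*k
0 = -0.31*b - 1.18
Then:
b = -3.81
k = 11.33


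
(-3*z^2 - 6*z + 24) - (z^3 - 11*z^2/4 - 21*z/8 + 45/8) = -z^3 - z^2/4 - 27*z/8 + 147/8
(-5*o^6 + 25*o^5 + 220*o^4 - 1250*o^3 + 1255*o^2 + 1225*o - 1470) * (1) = -5*o^6 + 25*o^5 + 220*o^4 - 1250*o^3 + 1255*o^2 + 1225*o - 1470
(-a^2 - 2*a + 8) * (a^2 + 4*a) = -a^4 - 6*a^3 + 32*a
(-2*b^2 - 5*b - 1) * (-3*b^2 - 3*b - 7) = 6*b^4 + 21*b^3 + 32*b^2 + 38*b + 7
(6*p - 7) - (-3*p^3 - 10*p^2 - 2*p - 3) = 3*p^3 + 10*p^2 + 8*p - 4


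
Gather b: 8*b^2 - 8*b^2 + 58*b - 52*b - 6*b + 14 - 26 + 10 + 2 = 0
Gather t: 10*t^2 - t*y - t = 10*t^2 + t*(-y - 1)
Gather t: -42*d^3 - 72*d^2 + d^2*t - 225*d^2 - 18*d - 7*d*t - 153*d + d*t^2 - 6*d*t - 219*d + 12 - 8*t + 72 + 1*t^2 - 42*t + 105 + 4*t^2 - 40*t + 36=-42*d^3 - 297*d^2 - 390*d + t^2*(d + 5) + t*(d^2 - 13*d - 90) + 225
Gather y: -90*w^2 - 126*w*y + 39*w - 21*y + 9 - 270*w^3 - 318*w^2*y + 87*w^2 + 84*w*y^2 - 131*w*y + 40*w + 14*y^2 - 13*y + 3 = -270*w^3 - 3*w^2 + 79*w + y^2*(84*w + 14) + y*(-318*w^2 - 257*w - 34) + 12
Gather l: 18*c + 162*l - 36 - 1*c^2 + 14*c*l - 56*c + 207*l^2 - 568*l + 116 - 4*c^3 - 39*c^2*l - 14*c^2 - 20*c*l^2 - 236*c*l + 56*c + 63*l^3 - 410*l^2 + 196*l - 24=-4*c^3 - 15*c^2 + 18*c + 63*l^3 + l^2*(-20*c - 203) + l*(-39*c^2 - 222*c - 210) + 56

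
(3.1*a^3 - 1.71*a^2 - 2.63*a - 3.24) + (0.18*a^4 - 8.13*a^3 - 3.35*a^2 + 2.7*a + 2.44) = 0.18*a^4 - 5.03*a^3 - 5.06*a^2 + 0.0700000000000003*a - 0.8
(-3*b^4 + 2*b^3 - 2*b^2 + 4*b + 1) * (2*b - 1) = -6*b^5 + 7*b^4 - 6*b^3 + 10*b^2 - 2*b - 1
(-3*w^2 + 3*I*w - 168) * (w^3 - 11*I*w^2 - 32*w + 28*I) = -3*w^5 + 36*I*w^4 - 39*w^3 + 1668*I*w^2 + 5292*w - 4704*I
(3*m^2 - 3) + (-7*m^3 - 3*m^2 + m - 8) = -7*m^3 + m - 11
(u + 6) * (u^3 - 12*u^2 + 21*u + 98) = u^4 - 6*u^3 - 51*u^2 + 224*u + 588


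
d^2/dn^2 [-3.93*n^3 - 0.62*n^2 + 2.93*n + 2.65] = -23.58*n - 1.24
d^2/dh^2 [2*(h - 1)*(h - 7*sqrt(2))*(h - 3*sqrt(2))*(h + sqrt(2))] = 24*h^2 - 108*sqrt(2)*h - 12*h + 36*sqrt(2) + 88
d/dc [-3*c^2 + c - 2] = 1 - 6*c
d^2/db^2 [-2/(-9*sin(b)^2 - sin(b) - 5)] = 2*(-324*sin(b)^4 - 27*sin(b)^3 + 665*sin(b)^2 + 59*sin(b) - 88)/(9*sin(b)^2 + sin(b) + 5)^3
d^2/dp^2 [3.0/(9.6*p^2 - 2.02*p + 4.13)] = (-552.96*p^2 + 116.352*p + 3.0*(19.2*p - 2.02)*(38.4*p - 4.04) - 237.888)/(9.6*p^2 - 2.02*p + 4.13)^3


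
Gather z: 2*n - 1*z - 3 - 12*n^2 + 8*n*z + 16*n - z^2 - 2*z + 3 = -12*n^2 + 18*n - z^2 + z*(8*n - 3)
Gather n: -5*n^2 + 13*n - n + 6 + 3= -5*n^2 + 12*n + 9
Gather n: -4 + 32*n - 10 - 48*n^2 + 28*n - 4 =-48*n^2 + 60*n - 18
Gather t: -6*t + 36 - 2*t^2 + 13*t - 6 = -2*t^2 + 7*t + 30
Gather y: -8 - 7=-15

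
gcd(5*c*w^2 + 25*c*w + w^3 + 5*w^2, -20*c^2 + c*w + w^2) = 5*c + w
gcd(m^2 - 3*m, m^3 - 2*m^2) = m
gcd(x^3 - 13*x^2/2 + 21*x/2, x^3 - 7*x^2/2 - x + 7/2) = x - 7/2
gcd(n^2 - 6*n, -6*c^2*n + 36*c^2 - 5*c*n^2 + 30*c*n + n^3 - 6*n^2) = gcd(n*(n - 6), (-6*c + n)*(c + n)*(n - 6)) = n - 6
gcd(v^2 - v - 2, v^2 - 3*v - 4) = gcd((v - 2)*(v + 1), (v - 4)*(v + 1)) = v + 1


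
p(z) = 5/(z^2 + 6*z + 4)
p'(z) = 5*(-2*z - 6)/(z^2 + 6*z + 4)^2 = 10*(-z - 3)/(z^2 + 6*z + 4)^2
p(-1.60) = -1.64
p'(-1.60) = -1.51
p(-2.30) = -1.11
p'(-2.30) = -0.34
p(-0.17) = 1.66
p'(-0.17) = -3.13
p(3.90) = 0.12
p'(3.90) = -0.04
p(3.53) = 0.13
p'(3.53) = -0.05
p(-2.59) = -1.03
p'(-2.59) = -0.18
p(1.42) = 0.34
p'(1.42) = -0.21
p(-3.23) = -1.01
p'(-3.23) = 0.09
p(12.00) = 0.02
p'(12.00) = 0.00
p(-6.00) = 1.25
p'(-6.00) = 1.88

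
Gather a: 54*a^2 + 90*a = 54*a^2 + 90*a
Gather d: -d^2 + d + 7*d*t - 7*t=-d^2 + d*(7*t + 1) - 7*t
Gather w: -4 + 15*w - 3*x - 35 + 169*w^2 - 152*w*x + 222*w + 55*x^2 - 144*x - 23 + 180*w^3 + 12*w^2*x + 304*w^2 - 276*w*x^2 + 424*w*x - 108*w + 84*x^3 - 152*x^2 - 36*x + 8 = 180*w^3 + w^2*(12*x + 473) + w*(-276*x^2 + 272*x + 129) + 84*x^3 - 97*x^2 - 183*x - 54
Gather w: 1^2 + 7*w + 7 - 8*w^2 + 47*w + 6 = -8*w^2 + 54*w + 14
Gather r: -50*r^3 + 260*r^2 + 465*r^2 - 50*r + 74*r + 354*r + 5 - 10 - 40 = -50*r^3 + 725*r^2 + 378*r - 45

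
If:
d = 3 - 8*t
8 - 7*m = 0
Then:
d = 3 - 8*t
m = 8/7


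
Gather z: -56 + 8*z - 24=8*z - 80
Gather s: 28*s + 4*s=32*s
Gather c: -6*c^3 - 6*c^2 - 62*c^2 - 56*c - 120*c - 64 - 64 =-6*c^3 - 68*c^2 - 176*c - 128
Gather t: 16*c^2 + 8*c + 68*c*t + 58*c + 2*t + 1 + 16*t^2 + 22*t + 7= 16*c^2 + 66*c + 16*t^2 + t*(68*c + 24) + 8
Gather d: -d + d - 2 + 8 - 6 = 0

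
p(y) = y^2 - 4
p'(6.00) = 12.00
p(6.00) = 32.00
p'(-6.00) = -12.00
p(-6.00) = 32.00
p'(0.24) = 0.48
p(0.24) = -3.94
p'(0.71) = 1.42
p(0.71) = -3.50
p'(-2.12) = -4.24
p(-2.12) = 0.49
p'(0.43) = 0.86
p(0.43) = -3.82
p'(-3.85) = -7.70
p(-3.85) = 10.82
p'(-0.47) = -0.94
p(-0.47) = -3.78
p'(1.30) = 2.60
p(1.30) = -2.31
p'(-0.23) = -0.46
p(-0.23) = -3.95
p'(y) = 2*y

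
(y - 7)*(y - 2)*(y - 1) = y^3 - 10*y^2 + 23*y - 14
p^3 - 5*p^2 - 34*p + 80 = (p - 8)*(p - 2)*(p + 5)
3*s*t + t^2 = t*(3*s + t)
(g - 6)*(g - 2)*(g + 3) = g^3 - 5*g^2 - 12*g + 36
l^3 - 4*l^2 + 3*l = l*(l - 3)*(l - 1)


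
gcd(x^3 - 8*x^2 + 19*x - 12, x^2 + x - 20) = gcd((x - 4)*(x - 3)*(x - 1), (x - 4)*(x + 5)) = x - 4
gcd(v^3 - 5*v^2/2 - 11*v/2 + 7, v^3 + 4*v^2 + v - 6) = v^2 + v - 2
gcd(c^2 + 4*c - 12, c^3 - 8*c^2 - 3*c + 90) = 1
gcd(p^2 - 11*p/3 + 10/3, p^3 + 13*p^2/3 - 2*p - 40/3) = p - 5/3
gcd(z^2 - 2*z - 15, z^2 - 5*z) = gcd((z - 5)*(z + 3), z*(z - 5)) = z - 5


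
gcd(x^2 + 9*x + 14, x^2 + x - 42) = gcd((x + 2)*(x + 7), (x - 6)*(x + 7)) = x + 7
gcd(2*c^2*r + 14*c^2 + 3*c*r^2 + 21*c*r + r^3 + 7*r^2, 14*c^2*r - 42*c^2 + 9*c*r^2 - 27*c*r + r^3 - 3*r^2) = 2*c + r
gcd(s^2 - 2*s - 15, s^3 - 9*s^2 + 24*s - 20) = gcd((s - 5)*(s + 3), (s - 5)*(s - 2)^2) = s - 5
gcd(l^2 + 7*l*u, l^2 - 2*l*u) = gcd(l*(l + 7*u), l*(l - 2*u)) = l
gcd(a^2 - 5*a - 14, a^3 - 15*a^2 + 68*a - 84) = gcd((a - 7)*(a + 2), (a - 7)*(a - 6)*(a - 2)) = a - 7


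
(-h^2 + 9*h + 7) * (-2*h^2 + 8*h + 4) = 2*h^4 - 26*h^3 + 54*h^2 + 92*h + 28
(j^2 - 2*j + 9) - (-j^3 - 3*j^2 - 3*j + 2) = j^3 + 4*j^2 + j + 7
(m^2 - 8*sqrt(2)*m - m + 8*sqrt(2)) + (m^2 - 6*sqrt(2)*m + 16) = 2*m^2 - 14*sqrt(2)*m - m + 8*sqrt(2) + 16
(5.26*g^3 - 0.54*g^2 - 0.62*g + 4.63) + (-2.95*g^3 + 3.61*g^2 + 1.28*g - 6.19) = 2.31*g^3 + 3.07*g^2 + 0.66*g - 1.56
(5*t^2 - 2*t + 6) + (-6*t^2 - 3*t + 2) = -t^2 - 5*t + 8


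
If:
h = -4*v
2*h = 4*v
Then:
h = 0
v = 0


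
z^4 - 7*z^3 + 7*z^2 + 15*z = z*(z - 5)*(z - 3)*(z + 1)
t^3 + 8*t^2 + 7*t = t*(t + 1)*(t + 7)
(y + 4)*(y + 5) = y^2 + 9*y + 20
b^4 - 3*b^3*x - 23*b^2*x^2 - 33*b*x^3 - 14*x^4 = (b - 7*x)*(b + x)^2*(b + 2*x)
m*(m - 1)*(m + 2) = m^3 + m^2 - 2*m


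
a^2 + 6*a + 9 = (a + 3)^2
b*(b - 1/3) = b^2 - b/3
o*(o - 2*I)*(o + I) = o^3 - I*o^2 + 2*o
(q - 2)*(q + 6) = q^2 + 4*q - 12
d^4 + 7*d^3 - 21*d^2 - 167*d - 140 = (d - 5)*(d + 1)*(d + 4)*(d + 7)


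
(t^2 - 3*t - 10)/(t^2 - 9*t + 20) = (t + 2)/(t - 4)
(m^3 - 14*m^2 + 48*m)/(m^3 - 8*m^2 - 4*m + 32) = m*(m - 6)/(m^2 - 4)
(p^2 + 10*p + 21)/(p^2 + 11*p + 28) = (p + 3)/(p + 4)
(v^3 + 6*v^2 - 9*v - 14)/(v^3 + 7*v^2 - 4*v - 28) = (v + 1)/(v + 2)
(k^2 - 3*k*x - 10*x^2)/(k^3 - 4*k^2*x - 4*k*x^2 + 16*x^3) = (k - 5*x)/(k^2 - 6*k*x + 8*x^2)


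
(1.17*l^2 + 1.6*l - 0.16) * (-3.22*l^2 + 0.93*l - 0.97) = -3.7674*l^4 - 4.0639*l^3 + 0.8683*l^2 - 1.7008*l + 0.1552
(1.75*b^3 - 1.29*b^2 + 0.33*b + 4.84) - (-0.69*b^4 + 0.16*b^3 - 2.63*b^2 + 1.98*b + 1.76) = 0.69*b^4 + 1.59*b^3 + 1.34*b^2 - 1.65*b + 3.08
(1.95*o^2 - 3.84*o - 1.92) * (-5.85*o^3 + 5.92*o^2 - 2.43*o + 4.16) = -11.4075*o^5 + 34.008*o^4 - 16.2393*o^3 + 6.0768*o^2 - 11.3088*o - 7.9872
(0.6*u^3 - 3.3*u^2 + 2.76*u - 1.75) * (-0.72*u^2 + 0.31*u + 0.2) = -0.432*u^5 + 2.562*u^4 - 2.8902*u^3 + 1.4556*u^2 + 0.00949999999999995*u - 0.35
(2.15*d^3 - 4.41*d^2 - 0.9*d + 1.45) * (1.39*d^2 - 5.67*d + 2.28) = 2.9885*d^5 - 18.3204*d^4 + 28.6557*d^3 - 2.9363*d^2 - 10.2735*d + 3.306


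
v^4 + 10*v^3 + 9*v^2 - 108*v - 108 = (v - 3)*(v + 1)*(v + 6)^2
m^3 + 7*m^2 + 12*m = m*(m + 3)*(m + 4)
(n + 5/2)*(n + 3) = n^2 + 11*n/2 + 15/2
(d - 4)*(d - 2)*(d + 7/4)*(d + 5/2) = d^4 - 7*d^3/4 - 105*d^2/8 + 31*d/4 + 35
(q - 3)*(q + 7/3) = q^2 - 2*q/3 - 7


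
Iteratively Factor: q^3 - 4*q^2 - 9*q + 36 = (q + 3)*(q^2 - 7*q + 12) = (q - 3)*(q + 3)*(q - 4)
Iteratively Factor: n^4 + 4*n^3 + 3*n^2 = (n + 1)*(n^3 + 3*n^2) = (n + 1)*(n + 3)*(n^2) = n*(n + 1)*(n + 3)*(n)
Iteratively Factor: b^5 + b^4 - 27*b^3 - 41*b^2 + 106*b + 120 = (b + 1)*(b^4 - 27*b^2 - 14*b + 120) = (b - 5)*(b + 1)*(b^3 + 5*b^2 - 2*b - 24) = (b - 5)*(b - 2)*(b + 1)*(b^2 + 7*b + 12) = (b - 5)*(b - 2)*(b + 1)*(b + 3)*(b + 4)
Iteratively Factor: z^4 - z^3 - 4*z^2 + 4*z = (z + 2)*(z^3 - 3*z^2 + 2*z) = z*(z + 2)*(z^2 - 3*z + 2) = z*(z - 2)*(z + 2)*(z - 1)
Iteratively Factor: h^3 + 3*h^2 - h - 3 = (h + 1)*(h^2 + 2*h - 3) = (h - 1)*(h + 1)*(h + 3)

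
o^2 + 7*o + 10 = (o + 2)*(o + 5)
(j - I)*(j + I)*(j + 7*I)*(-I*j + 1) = -I*j^4 + 8*j^3 + 6*I*j^2 + 8*j + 7*I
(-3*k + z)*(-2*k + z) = 6*k^2 - 5*k*z + z^2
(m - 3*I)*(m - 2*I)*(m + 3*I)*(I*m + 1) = I*m^4 + 3*m^3 + 7*I*m^2 + 27*m - 18*I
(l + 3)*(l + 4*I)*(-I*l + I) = -I*l^3 + 4*l^2 - 2*I*l^2 + 8*l + 3*I*l - 12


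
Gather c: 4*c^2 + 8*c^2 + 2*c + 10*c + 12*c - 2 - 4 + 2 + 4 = 12*c^2 + 24*c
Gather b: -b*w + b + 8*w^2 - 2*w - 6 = b*(1 - w) + 8*w^2 - 2*w - 6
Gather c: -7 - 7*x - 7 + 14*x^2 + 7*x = 14*x^2 - 14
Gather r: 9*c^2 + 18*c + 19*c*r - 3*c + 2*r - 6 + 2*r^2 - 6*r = 9*c^2 + 15*c + 2*r^2 + r*(19*c - 4) - 6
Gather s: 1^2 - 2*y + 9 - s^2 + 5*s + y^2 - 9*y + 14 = -s^2 + 5*s + y^2 - 11*y + 24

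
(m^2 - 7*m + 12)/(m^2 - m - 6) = (m - 4)/(m + 2)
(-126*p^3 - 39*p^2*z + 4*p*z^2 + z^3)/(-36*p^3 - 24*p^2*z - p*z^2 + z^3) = (7*p + z)/(2*p + z)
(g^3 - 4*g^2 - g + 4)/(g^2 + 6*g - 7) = (g^2 - 3*g - 4)/(g + 7)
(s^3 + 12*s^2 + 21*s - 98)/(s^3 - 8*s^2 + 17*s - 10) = (s^2 + 14*s + 49)/(s^2 - 6*s + 5)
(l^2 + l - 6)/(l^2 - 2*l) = (l + 3)/l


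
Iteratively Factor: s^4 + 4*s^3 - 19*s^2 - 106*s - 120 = (s - 5)*(s^3 + 9*s^2 + 26*s + 24) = (s - 5)*(s + 2)*(s^2 + 7*s + 12) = (s - 5)*(s + 2)*(s + 3)*(s + 4)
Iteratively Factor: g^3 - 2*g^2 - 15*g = (g + 3)*(g^2 - 5*g) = (g - 5)*(g + 3)*(g)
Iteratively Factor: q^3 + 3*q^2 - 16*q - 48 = (q - 4)*(q^2 + 7*q + 12) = (q - 4)*(q + 3)*(q + 4)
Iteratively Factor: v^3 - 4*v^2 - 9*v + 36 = (v - 4)*(v^2 - 9) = (v - 4)*(v + 3)*(v - 3)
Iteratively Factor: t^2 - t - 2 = (t - 2)*(t + 1)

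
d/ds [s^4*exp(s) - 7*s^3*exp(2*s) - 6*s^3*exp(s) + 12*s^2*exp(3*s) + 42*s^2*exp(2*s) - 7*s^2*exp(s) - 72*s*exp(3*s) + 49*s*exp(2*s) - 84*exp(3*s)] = (s^4 - 14*s^3*exp(s) - 2*s^3 + 36*s^2*exp(2*s) + 63*s^2*exp(s) - 25*s^2 - 192*s*exp(2*s) + 182*s*exp(s) - 14*s - 324*exp(2*s) + 49*exp(s))*exp(s)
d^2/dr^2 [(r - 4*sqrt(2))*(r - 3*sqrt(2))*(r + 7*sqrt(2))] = 6*r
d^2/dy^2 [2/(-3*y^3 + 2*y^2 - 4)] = 4*(-y^2*(9*y - 4)^2 + (9*y - 2)*(3*y^3 - 2*y^2 + 4))/(3*y^3 - 2*y^2 + 4)^3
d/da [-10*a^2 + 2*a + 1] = 2 - 20*a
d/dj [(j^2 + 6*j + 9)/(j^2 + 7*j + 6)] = (j^2 - 6*j - 27)/(j^4 + 14*j^3 + 61*j^2 + 84*j + 36)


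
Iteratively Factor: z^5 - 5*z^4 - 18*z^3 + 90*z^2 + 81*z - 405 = (z - 3)*(z^4 - 2*z^3 - 24*z^2 + 18*z + 135) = (z - 3)*(z + 3)*(z^3 - 5*z^2 - 9*z + 45) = (z - 5)*(z - 3)*(z + 3)*(z^2 - 9) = (z - 5)*(z - 3)^2*(z + 3)*(z + 3)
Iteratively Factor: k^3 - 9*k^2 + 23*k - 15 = (k - 1)*(k^2 - 8*k + 15) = (k - 5)*(k - 1)*(k - 3)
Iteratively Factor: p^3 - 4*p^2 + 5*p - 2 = (p - 1)*(p^2 - 3*p + 2) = (p - 1)^2*(p - 2)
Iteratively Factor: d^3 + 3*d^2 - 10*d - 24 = (d + 4)*(d^2 - d - 6) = (d - 3)*(d + 4)*(d + 2)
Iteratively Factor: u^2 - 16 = (u + 4)*(u - 4)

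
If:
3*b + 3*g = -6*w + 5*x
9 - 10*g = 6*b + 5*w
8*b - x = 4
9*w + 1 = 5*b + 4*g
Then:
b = 2614/4151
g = 1368/4151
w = 1599/4151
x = 4308/4151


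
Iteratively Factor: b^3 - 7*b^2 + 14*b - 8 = (b - 4)*(b^2 - 3*b + 2) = (b - 4)*(b - 1)*(b - 2)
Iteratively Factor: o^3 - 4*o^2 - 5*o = (o + 1)*(o^2 - 5*o) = o*(o + 1)*(o - 5)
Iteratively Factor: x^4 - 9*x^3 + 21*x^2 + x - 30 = (x - 5)*(x^3 - 4*x^2 + x + 6) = (x - 5)*(x - 3)*(x^2 - x - 2) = (x - 5)*(x - 3)*(x - 2)*(x + 1)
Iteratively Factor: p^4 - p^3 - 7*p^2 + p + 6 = (p - 1)*(p^3 - 7*p - 6) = (p - 1)*(p + 2)*(p^2 - 2*p - 3) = (p - 1)*(p + 1)*(p + 2)*(p - 3)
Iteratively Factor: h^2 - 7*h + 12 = (h - 3)*(h - 4)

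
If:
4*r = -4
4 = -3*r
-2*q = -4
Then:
No Solution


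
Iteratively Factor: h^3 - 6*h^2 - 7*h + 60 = (h - 5)*(h^2 - h - 12) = (h - 5)*(h - 4)*(h + 3)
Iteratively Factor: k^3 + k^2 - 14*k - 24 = (k + 2)*(k^2 - k - 12) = (k + 2)*(k + 3)*(k - 4)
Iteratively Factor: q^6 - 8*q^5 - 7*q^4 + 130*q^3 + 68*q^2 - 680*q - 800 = (q - 4)*(q^5 - 4*q^4 - 23*q^3 + 38*q^2 + 220*q + 200) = (q - 5)*(q - 4)*(q^4 + q^3 - 18*q^2 - 52*q - 40) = (q - 5)*(q - 4)*(q + 2)*(q^3 - q^2 - 16*q - 20) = (q - 5)*(q - 4)*(q + 2)^2*(q^2 - 3*q - 10) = (q - 5)^2*(q - 4)*(q + 2)^2*(q + 2)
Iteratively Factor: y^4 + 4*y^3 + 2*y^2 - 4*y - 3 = (y + 1)*(y^3 + 3*y^2 - y - 3) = (y + 1)*(y + 3)*(y^2 - 1) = (y - 1)*(y + 1)*(y + 3)*(y + 1)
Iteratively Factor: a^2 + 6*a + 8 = (a + 2)*(a + 4)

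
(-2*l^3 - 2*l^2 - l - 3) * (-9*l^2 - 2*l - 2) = 18*l^5 + 22*l^4 + 17*l^3 + 33*l^2 + 8*l + 6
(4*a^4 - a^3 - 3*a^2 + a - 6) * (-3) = -12*a^4 + 3*a^3 + 9*a^2 - 3*a + 18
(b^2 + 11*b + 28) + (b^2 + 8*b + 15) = 2*b^2 + 19*b + 43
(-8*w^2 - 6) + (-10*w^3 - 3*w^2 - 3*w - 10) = -10*w^3 - 11*w^2 - 3*w - 16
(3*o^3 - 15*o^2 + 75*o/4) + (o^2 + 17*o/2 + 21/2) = 3*o^3 - 14*o^2 + 109*o/4 + 21/2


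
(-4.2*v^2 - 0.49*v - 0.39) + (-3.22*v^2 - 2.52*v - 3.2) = -7.42*v^2 - 3.01*v - 3.59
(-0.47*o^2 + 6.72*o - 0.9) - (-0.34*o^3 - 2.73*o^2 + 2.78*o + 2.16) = 0.34*o^3 + 2.26*o^2 + 3.94*o - 3.06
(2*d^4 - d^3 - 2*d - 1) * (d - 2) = 2*d^5 - 5*d^4 + 2*d^3 - 2*d^2 + 3*d + 2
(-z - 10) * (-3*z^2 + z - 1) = 3*z^3 + 29*z^2 - 9*z + 10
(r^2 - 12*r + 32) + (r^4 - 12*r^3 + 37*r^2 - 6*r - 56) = r^4 - 12*r^3 + 38*r^2 - 18*r - 24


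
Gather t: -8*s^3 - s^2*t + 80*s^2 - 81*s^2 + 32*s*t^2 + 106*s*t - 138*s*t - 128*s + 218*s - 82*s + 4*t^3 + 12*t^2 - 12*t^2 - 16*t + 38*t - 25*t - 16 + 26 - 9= -8*s^3 - s^2 + 32*s*t^2 + 8*s + 4*t^3 + t*(-s^2 - 32*s - 3) + 1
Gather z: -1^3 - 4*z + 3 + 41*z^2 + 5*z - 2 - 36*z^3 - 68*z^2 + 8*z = -36*z^3 - 27*z^2 + 9*z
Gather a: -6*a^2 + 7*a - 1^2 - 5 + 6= -6*a^2 + 7*a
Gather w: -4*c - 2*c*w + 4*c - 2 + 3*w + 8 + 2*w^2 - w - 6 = 2*w^2 + w*(2 - 2*c)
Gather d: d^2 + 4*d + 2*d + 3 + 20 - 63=d^2 + 6*d - 40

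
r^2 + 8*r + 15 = (r + 3)*(r + 5)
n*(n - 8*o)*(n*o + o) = n^3*o - 8*n^2*o^2 + n^2*o - 8*n*o^2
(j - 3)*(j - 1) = j^2 - 4*j + 3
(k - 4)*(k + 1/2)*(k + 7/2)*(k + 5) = k^4 + 5*k^3 - 57*k^2/4 - 313*k/4 - 35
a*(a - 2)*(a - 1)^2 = a^4 - 4*a^3 + 5*a^2 - 2*a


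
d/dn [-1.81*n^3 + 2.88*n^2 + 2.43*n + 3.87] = -5.43*n^2 + 5.76*n + 2.43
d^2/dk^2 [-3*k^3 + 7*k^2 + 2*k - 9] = 14 - 18*k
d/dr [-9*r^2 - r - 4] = -18*r - 1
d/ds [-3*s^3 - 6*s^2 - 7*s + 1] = -9*s^2 - 12*s - 7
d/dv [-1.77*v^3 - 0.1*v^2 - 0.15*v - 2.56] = -5.31*v^2 - 0.2*v - 0.15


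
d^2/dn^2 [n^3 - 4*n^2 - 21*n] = 6*n - 8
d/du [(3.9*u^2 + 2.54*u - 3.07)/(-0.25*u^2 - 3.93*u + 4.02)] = (-14.692*u^2 + 29.821*u - 1.8543)/(0.0625*u^4 + 1.965*u^3 + 13.4349*u^2 - 31.5972*u + 16.1604)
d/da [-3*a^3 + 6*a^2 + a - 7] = -9*a^2 + 12*a + 1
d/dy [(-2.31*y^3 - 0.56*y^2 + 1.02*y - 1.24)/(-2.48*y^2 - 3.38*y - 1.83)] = (5.7288*y^4 + 15.6156*y^3 + 17.1043*y^2 - 4.1008*y - 6.0578)/(6.1504*y^4 + 16.7648*y^3 + 20.5012*y^2 + 12.3708*y + 3.3489)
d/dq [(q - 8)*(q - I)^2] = (q - I)*(3*q - 16 - I)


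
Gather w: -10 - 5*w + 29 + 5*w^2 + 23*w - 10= 5*w^2 + 18*w + 9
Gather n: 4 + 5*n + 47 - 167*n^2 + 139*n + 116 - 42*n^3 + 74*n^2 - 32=-42*n^3 - 93*n^2 + 144*n + 135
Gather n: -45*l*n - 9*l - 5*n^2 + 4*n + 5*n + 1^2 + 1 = -9*l - 5*n^2 + n*(9 - 45*l) + 2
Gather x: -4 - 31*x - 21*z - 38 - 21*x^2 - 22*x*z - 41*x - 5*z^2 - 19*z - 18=-21*x^2 + x*(-22*z - 72) - 5*z^2 - 40*z - 60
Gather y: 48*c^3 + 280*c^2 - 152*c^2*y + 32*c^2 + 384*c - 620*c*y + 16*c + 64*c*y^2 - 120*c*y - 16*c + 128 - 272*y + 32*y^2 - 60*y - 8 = 48*c^3 + 312*c^2 + 384*c + y^2*(64*c + 32) + y*(-152*c^2 - 740*c - 332) + 120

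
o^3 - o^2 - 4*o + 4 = (o - 2)*(o - 1)*(o + 2)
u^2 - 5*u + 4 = (u - 4)*(u - 1)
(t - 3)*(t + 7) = t^2 + 4*t - 21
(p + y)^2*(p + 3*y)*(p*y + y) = p^4*y + 5*p^3*y^2 + p^3*y + 7*p^2*y^3 + 5*p^2*y^2 + 3*p*y^4 + 7*p*y^3 + 3*y^4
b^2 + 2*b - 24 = (b - 4)*(b + 6)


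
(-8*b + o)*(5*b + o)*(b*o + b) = -40*b^3*o - 40*b^3 - 3*b^2*o^2 - 3*b^2*o + b*o^3 + b*o^2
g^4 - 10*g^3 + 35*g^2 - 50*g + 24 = (g - 4)*(g - 3)*(g - 2)*(g - 1)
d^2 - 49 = (d - 7)*(d + 7)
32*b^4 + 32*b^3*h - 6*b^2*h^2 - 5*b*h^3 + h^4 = (-4*b + h)^2*(b + h)*(2*b + h)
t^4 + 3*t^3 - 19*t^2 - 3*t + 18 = (t - 3)*(t - 1)*(t + 1)*(t + 6)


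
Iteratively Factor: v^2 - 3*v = (v)*(v - 3)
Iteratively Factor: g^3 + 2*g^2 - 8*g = (g)*(g^2 + 2*g - 8) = g*(g - 2)*(g + 4)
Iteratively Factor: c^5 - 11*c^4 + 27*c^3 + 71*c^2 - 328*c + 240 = (c - 5)*(c^4 - 6*c^3 - 3*c^2 + 56*c - 48) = (c - 5)*(c - 1)*(c^3 - 5*c^2 - 8*c + 48) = (c - 5)*(c - 4)*(c - 1)*(c^2 - c - 12) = (c - 5)*(c - 4)*(c - 1)*(c + 3)*(c - 4)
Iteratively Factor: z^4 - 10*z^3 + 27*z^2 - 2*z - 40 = (z - 5)*(z^3 - 5*z^2 + 2*z + 8) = (z - 5)*(z + 1)*(z^2 - 6*z + 8) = (z - 5)*(z - 4)*(z + 1)*(z - 2)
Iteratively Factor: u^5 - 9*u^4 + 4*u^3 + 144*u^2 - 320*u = (u - 4)*(u^4 - 5*u^3 - 16*u^2 + 80*u) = (u - 4)*(u + 4)*(u^3 - 9*u^2 + 20*u) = (u - 5)*(u - 4)*(u + 4)*(u^2 - 4*u) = u*(u - 5)*(u - 4)*(u + 4)*(u - 4)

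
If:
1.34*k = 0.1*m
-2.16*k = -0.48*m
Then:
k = 0.00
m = 0.00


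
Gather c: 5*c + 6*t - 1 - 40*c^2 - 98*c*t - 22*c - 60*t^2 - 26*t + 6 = -40*c^2 + c*(-98*t - 17) - 60*t^2 - 20*t + 5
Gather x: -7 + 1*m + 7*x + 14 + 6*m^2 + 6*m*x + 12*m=6*m^2 + 13*m + x*(6*m + 7) + 7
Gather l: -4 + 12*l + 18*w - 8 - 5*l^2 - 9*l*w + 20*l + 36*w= -5*l^2 + l*(32 - 9*w) + 54*w - 12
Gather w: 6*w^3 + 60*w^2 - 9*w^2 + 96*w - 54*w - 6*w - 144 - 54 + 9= 6*w^3 + 51*w^2 + 36*w - 189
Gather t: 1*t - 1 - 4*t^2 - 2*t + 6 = -4*t^2 - t + 5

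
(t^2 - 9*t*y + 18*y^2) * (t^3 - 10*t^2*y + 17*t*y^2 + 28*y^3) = t^5 - 19*t^4*y + 125*t^3*y^2 - 305*t^2*y^3 + 54*t*y^4 + 504*y^5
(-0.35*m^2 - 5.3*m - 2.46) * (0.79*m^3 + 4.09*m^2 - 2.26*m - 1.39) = -0.2765*m^5 - 5.6185*m^4 - 22.8294*m^3 + 2.4031*m^2 + 12.9266*m + 3.4194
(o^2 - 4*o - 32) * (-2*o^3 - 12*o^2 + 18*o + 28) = -2*o^5 - 4*o^4 + 130*o^3 + 340*o^2 - 688*o - 896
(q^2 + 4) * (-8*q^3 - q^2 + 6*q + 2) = -8*q^5 - q^4 - 26*q^3 - 2*q^2 + 24*q + 8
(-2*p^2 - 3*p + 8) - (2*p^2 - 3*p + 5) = 3 - 4*p^2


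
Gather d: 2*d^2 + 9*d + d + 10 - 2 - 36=2*d^2 + 10*d - 28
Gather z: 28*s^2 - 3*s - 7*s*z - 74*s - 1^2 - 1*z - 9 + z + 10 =28*s^2 - 7*s*z - 77*s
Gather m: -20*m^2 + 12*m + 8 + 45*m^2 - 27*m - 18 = 25*m^2 - 15*m - 10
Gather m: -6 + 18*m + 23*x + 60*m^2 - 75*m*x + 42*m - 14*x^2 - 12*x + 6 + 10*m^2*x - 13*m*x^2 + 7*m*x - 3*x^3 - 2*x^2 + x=m^2*(10*x + 60) + m*(-13*x^2 - 68*x + 60) - 3*x^3 - 16*x^2 + 12*x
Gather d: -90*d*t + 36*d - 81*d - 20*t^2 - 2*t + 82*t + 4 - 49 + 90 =d*(-90*t - 45) - 20*t^2 + 80*t + 45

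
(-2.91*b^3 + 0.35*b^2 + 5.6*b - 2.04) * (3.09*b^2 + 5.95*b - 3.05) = -8.9919*b^5 - 16.233*b^4 + 28.262*b^3 + 25.9489*b^2 - 29.218*b + 6.222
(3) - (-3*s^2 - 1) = 3*s^2 + 4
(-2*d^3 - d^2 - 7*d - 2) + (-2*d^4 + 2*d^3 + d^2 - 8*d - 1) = -2*d^4 - 15*d - 3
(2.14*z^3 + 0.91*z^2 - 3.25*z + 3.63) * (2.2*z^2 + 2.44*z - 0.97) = 4.708*z^5 + 7.2236*z^4 - 7.0054*z^3 - 0.826699999999999*z^2 + 12.0097*z - 3.5211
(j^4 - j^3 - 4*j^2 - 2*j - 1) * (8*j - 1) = 8*j^5 - 9*j^4 - 31*j^3 - 12*j^2 - 6*j + 1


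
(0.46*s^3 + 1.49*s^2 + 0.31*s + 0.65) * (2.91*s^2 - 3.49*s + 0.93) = 1.3386*s^5 + 2.7305*s^4 - 3.8702*s^3 + 2.1953*s^2 - 1.9802*s + 0.6045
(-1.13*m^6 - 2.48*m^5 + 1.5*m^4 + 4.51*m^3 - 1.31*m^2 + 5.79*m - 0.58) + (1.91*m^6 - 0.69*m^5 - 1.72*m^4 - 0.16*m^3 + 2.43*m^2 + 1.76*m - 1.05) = 0.78*m^6 - 3.17*m^5 - 0.22*m^4 + 4.35*m^3 + 1.12*m^2 + 7.55*m - 1.63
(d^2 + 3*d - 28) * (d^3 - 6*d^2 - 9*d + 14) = d^5 - 3*d^4 - 55*d^3 + 155*d^2 + 294*d - 392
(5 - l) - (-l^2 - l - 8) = l^2 + 13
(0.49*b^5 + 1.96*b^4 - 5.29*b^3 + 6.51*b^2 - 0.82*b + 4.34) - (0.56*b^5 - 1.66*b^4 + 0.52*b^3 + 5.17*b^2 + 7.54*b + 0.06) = -0.0700000000000001*b^5 + 3.62*b^4 - 5.81*b^3 + 1.34*b^2 - 8.36*b + 4.28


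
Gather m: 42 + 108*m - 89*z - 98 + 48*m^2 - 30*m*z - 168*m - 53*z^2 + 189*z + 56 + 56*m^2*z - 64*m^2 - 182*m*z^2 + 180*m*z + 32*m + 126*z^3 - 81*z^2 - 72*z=m^2*(56*z - 16) + m*(-182*z^2 + 150*z - 28) + 126*z^3 - 134*z^2 + 28*z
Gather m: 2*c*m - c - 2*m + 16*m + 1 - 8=-c + m*(2*c + 14) - 7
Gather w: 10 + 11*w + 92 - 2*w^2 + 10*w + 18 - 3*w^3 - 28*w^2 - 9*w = -3*w^3 - 30*w^2 + 12*w + 120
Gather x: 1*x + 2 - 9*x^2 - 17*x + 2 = -9*x^2 - 16*x + 4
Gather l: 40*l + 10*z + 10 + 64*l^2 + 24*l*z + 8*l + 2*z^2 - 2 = 64*l^2 + l*(24*z + 48) + 2*z^2 + 10*z + 8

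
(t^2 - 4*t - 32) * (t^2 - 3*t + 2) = t^4 - 7*t^3 - 18*t^2 + 88*t - 64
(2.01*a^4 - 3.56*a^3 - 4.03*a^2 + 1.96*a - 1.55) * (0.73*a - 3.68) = 1.4673*a^5 - 9.9956*a^4 + 10.1589*a^3 + 16.2612*a^2 - 8.3443*a + 5.704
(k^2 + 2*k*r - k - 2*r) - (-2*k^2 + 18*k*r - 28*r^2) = 3*k^2 - 16*k*r - k + 28*r^2 - 2*r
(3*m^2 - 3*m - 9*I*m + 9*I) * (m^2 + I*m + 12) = 3*m^4 - 3*m^3 - 6*I*m^3 + 45*m^2 + 6*I*m^2 - 45*m - 108*I*m + 108*I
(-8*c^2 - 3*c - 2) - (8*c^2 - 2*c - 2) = -16*c^2 - c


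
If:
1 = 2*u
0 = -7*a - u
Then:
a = -1/14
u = 1/2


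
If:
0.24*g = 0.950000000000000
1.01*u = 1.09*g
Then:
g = 3.96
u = 4.27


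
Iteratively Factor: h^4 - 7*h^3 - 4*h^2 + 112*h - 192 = (h - 3)*(h^3 - 4*h^2 - 16*h + 64) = (h - 4)*(h - 3)*(h^2 - 16) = (h - 4)*(h - 3)*(h + 4)*(h - 4)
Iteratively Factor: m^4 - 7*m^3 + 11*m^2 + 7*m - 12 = (m - 3)*(m^3 - 4*m^2 - m + 4) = (m - 3)*(m + 1)*(m^2 - 5*m + 4) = (m - 3)*(m - 1)*(m + 1)*(m - 4)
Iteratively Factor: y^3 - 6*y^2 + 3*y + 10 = (y + 1)*(y^2 - 7*y + 10) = (y - 5)*(y + 1)*(y - 2)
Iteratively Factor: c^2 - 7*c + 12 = (c - 4)*(c - 3)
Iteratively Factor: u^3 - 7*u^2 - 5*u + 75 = (u + 3)*(u^2 - 10*u + 25) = (u - 5)*(u + 3)*(u - 5)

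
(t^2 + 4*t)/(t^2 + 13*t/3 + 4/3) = 3*t/(3*t + 1)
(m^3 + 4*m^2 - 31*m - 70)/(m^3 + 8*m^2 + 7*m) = (m^2 - 3*m - 10)/(m*(m + 1))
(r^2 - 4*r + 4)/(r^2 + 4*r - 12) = (r - 2)/(r + 6)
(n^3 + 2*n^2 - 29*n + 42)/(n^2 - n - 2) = (n^2 + 4*n - 21)/(n + 1)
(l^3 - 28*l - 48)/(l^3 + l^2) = (l^3 - 28*l - 48)/(l^2*(l + 1))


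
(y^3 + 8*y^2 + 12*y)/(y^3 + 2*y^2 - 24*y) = (y + 2)/(y - 4)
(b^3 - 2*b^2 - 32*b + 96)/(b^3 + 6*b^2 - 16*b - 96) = (b - 4)/(b + 4)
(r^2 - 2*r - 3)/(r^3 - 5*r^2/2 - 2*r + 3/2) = 2/(2*r - 1)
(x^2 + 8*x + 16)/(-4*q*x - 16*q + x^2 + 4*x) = (x + 4)/(-4*q + x)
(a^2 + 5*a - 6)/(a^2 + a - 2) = (a + 6)/(a + 2)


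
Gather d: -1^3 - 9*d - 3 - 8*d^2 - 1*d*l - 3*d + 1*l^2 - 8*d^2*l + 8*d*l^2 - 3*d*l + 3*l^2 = d^2*(-8*l - 8) + d*(8*l^2 - 4*l - 12) + 4*l^2 - 4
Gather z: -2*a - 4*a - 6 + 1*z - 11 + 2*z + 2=-6*a + 3*z - 15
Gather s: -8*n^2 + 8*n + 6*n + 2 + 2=-8*n^2 + 14*n + 4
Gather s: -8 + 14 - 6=0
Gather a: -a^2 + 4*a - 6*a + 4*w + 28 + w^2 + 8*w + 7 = -a^2 - 2*a + w^2 + 12*w + 35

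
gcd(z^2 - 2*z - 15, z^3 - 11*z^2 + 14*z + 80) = z - 5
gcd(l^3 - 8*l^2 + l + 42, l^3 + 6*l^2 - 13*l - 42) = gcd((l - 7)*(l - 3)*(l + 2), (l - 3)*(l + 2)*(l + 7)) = l^2 - l - 6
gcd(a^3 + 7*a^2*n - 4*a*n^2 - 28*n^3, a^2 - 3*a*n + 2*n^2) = a - 2*n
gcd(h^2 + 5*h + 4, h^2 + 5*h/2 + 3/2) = h + 1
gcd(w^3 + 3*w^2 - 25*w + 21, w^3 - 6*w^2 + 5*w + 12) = w - 3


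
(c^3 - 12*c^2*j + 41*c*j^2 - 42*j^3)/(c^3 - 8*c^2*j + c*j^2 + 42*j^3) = (c - 2*j)/(c + 2*j)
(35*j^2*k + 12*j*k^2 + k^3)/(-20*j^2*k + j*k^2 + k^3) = (-7*j - k)/(4*j - k)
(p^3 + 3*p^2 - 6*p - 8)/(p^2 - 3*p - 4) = (p^2 + 2*p - 8)/(p - 4)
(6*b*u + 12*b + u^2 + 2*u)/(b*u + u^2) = (6*b*u + 12*b + u^2 + 2*u)/(u*(b + u))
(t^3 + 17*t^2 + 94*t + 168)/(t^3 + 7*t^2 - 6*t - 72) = (t + 7)/(t - 3)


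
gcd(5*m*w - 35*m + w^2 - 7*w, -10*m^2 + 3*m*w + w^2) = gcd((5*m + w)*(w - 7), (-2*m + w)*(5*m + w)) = 5*m + w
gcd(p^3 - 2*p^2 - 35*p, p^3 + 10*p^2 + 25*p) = p^2 + 5*p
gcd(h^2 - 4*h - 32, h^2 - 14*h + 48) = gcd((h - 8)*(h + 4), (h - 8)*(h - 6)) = h - 8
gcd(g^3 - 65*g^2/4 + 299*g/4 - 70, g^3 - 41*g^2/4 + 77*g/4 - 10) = g^2 - 37*g/4 + 10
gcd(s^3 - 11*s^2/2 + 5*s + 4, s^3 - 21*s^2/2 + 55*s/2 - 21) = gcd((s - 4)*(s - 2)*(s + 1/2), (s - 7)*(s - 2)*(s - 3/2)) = s - 2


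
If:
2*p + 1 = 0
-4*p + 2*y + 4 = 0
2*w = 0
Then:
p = -1/2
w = 0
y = -3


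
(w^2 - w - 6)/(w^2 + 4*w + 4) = (w - 3)/(w + 2)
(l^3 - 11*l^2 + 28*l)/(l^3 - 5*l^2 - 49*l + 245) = l*(l - 4)/(l^2 + 2*l - 35)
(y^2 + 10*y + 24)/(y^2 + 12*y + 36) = (y + 4)/(y + 6)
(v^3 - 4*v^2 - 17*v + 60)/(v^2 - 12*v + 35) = (v^2 + v - 12)/(v - 7)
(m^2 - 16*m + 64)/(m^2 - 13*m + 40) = (m - 8)/(m - 5)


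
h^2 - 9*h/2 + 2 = (h - 4)*(h - 1/2)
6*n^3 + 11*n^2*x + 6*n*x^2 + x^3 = (n + x)*(2*n + x)*(3*n + x)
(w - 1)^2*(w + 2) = w^3 - 3*w + 2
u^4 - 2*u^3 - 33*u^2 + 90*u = u*(u - 5)*(u - 3)*(u + 6)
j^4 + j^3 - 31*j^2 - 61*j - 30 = (j - 6)*(j + 1)^2*(j + 5)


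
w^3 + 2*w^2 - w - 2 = (w - 1)*(w + 1)*(w + 2)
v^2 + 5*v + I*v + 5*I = (v + 5)*(v + I)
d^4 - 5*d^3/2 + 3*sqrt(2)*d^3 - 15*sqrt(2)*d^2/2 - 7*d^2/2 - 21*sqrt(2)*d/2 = d*(d - 7/2)*(d + 1)*(d + 3*sqrt(2))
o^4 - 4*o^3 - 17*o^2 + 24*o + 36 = (o - 6)*(o - 2)*(o + 1)*(o + 3)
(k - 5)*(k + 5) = k^2 - 25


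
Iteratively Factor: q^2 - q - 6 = (q - 3)*(q + 2)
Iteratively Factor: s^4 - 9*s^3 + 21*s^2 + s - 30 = (s - 3)*(s^3 - 6*s^2 + 3*s + 10) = (s - 3)*(s - 2)*(s^2 - 4*s - 5) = (s - 3)*(s - 2)*(s + 1)*(s - 5)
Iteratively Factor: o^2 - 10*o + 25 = (o - 5)*(o - 5)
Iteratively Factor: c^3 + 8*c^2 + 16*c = (c + 4)*(c^2 + 4*c) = (c + 4)^2*(c)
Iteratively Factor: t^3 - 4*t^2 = (t)*(t^2 - 4*t) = t^2*(t - 4)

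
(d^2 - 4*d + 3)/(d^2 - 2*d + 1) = (d - 3)/(d - 1)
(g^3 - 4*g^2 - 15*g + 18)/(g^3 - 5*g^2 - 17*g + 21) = (g - 6)/(g - 7)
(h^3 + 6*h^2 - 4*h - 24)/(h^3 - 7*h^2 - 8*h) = (-h^3 - 6*h^2 + 4*h + 24)/(h*(-h^2 + 7*h + 8))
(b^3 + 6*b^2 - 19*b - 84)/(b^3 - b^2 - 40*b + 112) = (b + 3)/(b - 4)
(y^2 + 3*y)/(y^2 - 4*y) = (y + 3)/(y - 4)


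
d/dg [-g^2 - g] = -2*g - 1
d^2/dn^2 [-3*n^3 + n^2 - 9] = 2 - 18*n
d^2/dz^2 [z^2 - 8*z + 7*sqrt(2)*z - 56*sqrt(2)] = 2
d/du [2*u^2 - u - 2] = 4*u - 1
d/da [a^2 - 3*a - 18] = 2*a - 3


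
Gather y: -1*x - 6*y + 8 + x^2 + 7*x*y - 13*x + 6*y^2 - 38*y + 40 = x^2 - 14*x + 6*y^2 + y*(7*x - 44) + 48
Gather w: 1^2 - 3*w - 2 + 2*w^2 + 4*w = 2*w^2 + w - 1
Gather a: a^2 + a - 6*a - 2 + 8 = a^2 - 5*a + 6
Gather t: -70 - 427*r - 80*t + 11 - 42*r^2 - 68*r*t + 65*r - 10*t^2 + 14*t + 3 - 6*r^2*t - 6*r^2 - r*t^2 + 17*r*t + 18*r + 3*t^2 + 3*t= -48*r^2 - 344*r + t^2*(-r - 7) + t*(-6*r^2 - 51*r - 63) - 56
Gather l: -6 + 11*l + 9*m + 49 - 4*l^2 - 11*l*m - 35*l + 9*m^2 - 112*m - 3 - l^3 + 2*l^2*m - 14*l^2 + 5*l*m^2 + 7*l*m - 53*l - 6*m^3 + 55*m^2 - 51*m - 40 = -l^3 + l^2*(2*m - 18) + l*(5*m^2 - 4*m - 77) - 6*m^3 + 64*m^2 - 154*m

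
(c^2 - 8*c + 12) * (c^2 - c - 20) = c^4 - 9*c^3 + 148*c - 240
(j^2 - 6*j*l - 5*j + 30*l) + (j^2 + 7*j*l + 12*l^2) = 2*j^2 + j*l - 5*j + 12*l^2 + 30*l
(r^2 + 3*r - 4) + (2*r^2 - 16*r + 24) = 3*r^2 - 13*r + 20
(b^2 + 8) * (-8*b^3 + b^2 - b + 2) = -8*b^5 + b^4 - 65*b^3 + 10*b^2 - 8*b + 16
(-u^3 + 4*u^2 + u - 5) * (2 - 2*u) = 2*u^4 - 10*u^3 + 6*u^2 + 12*u - 10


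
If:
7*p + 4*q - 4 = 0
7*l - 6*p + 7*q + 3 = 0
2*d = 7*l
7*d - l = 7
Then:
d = 49/47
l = 14/47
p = 2272/3431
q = -545/3431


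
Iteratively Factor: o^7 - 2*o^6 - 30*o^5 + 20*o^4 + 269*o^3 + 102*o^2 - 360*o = (o + 2)*(o^6 - 4*o^5 - 22*o^4 + 64*o^3 + 141*o^2 - 180*o) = o*(o + 2)*(o^5 - 4*o^4 - 22*o^3 + 64*o^2 + 141*o - 180) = o*(o + 2)*(o + 3)*(o^4 - 7*o^3 - o^2 + 67*o - 60) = o*(o + 2)*(o + 3)^2*(o^3 - 10*o^2 + 29*o - 20) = o*(o - 5)*(o + 2)*(o + 3)^2*(o^2 - 5*o + 4) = o*(o - 5)*(o - 1)*(o + 2)*(o + 3)^2*(o - 4)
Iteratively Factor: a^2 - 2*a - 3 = (a + 1)*(a - 3)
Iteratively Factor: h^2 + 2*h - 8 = (h + 4)*(h - 2)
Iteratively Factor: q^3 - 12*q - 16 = (q - 4)*(q^2 + 4*q + 4) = (q - 4)*(q + 2)*(q + 2)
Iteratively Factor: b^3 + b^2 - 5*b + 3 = (b - 1)*(b^2 + 2*b - 3) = (b - 1)*(b + 3)*(b - 1)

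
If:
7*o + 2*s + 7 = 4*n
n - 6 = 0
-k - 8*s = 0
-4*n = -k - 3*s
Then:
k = 192/5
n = 6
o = 19/5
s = -24/5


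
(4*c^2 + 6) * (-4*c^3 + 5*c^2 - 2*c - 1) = -16*c^5 + 20*c^4 - 32*c^3 + 26*c^2 - 12*c - 6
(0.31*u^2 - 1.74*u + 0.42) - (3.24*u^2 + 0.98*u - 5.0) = -2.93*u^2 - 2.72*u + 5.42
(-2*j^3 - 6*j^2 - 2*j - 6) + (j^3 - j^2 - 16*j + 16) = -j^3 - 7*j^2 - 18*j + 10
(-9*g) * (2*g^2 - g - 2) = -18*g^3 + 9*g^2 + 18*g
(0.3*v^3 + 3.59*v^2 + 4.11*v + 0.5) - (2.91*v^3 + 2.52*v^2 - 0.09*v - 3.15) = -2.61*v^3 + 1.07*v^2 + 4.2*v + 3.65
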